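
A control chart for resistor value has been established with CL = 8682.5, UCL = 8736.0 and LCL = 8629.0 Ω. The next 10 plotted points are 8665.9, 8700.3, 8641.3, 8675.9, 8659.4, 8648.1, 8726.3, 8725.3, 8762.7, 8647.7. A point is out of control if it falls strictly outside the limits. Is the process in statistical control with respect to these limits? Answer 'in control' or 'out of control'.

Compare each point to [8629.0, 8736.0]: sample 9 = 8762.7 > UCL.

out of control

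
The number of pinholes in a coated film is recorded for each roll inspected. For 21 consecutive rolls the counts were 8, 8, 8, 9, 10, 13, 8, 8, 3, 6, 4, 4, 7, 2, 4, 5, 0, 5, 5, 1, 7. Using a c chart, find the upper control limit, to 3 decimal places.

c̄ = (8 + 8 + 8 + 9 + 10 + 13 + 8 + 8 + 3 + 6 + 4 + 4 + 7 + 2 + 4 + 5 + 0 + 5 + 5 + 1 + 7) / 21 = 125 / 21 = 5.9524
UCL = c̄ + 3√c̄ = 5.9524 + 3 × √5.9524 = 5.9524 + 3 × 2.4398 = 13.2716

13.272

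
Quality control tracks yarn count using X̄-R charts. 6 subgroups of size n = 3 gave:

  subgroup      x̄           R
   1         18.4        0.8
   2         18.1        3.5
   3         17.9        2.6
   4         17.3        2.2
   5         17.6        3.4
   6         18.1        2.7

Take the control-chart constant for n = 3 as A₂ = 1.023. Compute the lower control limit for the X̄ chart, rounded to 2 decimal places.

15.31

X̄̄ = (18.4 + 18.1 + 17.9 + 17.3 + 17.6 + 18.1) / 6 = 107.4000 / 6 = 17.9000
R̄ = (0.8 + 3.5 + 2.6 + 2.2 + 3.4 + 2.7) / 6 = 15.2000 / 6 = 2.5333
LCL = X̄̄ − A₂·R̄ = 17.9000 − 1.023 × 2.5333 = 15.3084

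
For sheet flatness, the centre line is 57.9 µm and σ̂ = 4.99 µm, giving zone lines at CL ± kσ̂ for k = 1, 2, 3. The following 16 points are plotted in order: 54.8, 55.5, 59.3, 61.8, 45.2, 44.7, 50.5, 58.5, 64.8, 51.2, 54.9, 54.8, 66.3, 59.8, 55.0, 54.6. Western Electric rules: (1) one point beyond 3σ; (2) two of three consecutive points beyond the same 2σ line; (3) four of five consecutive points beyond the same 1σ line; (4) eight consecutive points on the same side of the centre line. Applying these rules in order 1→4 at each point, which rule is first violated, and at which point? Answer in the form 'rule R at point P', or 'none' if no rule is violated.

rule 2 at point 6

Zone of each point (C = within 1σ̂, B = 1σ̂–2σ̂, A = 2σ̂–3σ̂, * = beyond 3σ̂; sign = side of CL): 1:-C, 2:-C, 3:+C, 4:+C, 5:-A, 6:-A, 7:-B, 8:+C, 9:+B, 10:-B, 11:-C, 12:-C, 13:+B, 14:+C, 15:-C, 16:-C
Rule 2 (two of three consecutive points beyond the same 2σ limit) is satisfied at point 6.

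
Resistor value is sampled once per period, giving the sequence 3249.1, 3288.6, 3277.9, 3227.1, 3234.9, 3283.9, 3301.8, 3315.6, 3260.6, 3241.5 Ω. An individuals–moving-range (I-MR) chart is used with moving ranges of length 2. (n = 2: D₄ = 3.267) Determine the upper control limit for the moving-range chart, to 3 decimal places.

Moving ranges: 39.5, 10.7, 50.8, 7.8, 49.0, 17.9, 13.8, 55.0, 19.1; M̄R̄ = 263.6000 / 9 = 29.2889
UCL_MR = D₄·M̄R̄ = 3.267 × 29.2889 = 95.6868

95.687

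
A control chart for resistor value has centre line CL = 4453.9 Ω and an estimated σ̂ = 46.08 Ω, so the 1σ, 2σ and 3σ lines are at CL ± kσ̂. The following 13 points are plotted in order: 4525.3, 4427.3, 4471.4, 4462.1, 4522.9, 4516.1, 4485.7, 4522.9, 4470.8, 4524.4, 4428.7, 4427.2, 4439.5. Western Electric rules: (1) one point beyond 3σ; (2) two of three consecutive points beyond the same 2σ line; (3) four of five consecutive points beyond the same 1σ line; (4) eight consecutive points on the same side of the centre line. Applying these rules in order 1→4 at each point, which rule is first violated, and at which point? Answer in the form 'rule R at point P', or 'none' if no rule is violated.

rule 4 at point 10

Zone of each point (C = within 1σ̂, B = 1σ̂–2σ̂, A = 2σ̂–3σ̂, * = beyond 3σ̂; sign = side of CL): 1:+B, 2:-C, 3:+C, 4:+C, 5:+B, 6:+B, 7:+C, 8:+B, 9:+C, 10:+B, 11:-C, 12:-C, 13:-C
Rule 4 (eight consecutive points on the same side of the centre line) is satisfied at point 10.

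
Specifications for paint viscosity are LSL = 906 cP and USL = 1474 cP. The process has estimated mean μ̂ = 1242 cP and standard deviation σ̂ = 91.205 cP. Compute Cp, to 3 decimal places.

Cp = (USL − LSL) / (6σ̂) = (1474 − 906) / (6 × 91.205) = 568.0000 / 547.2300 = 1.0380

1.038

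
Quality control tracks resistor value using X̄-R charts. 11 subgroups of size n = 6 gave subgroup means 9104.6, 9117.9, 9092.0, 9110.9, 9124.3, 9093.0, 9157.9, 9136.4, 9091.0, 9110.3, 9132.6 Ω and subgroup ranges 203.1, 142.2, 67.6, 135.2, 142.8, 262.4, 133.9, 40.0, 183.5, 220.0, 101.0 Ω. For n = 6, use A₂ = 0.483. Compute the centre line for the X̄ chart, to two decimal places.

9115.54

X̄̄ = (9104.6 + 9117.9 + 9092.0 + 9110.9 + 9124.3 + 9093.0 + 9157.9 + 9136.4 + 9091.0 + 9110.3 + 9132.6) / 11 = 100270.9000 / 11 = 9115.5364
CL = X̄̄ = 9115.5364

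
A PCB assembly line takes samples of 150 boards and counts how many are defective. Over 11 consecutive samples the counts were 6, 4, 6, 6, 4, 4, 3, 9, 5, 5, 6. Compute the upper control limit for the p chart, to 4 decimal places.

0.0803

p̄ = Σdᵢ / (k·n) = 58 / (11 × 150) = 0.03515
UCL = p̄ + 3·√(p̄(1−p̄)/n) = 0.03515 + 3 × √(0.03515×0.96485/150) = 0.03515 + 3 × 0.01504 = 0.08026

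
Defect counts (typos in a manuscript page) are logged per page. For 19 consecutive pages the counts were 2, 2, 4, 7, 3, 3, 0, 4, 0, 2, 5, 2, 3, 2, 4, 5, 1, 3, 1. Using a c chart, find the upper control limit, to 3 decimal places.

c̄ = (2 + 2 + 4 + 7 + 3 + 3 + 0 + 4 + 0 + 2 + 5 + 2 + 3 + 2 + 4 + 5 + 1 + 3 + 1) / 19 = 53 / 19 = 2.7895
UCL = c̄ + 3√c̄ = 2.7895 + 3 × √2.7895 = 2.7895 + 3 × 1.6702 = 7.8000

7.800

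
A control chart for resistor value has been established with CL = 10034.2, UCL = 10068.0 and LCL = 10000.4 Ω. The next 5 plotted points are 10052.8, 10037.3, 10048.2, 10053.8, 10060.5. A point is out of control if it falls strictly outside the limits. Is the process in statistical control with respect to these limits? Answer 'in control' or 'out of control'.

in control

All 5 points lie within [10000.4, 10068.0].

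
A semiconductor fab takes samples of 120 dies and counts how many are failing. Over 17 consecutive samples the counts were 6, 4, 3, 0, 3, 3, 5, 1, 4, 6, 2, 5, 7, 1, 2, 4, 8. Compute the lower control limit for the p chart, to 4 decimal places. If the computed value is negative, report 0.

0.0000

p̄ = Σdᵢ / (k·n) = 64 / (17 × 120) = 0.03137
LCL = p̄ − 3·√(p̄(1−p̄)/n) = 0.03137 − 3 × 0.01591 = -0.01637 → 0 (negative, so LCL = 0)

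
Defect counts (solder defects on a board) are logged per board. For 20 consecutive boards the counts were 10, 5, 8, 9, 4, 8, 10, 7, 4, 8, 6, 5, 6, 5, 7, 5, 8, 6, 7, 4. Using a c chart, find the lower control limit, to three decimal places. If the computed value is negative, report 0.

0.000

c̄ = (10 + 5 + 8 + 9 + 4 + 8 + 10 + 7 + 4 + 8 + 6 + 5 + 6 + 5 + 7 + 5 + 8 + 6 + 7 + 4) / 20 = 132 / 20 = 6.6000
LCL = c̄ − 3√c̄ = 6.6000 − 3 × 2.5690 = -1.1071 → 0 (cannot be negative)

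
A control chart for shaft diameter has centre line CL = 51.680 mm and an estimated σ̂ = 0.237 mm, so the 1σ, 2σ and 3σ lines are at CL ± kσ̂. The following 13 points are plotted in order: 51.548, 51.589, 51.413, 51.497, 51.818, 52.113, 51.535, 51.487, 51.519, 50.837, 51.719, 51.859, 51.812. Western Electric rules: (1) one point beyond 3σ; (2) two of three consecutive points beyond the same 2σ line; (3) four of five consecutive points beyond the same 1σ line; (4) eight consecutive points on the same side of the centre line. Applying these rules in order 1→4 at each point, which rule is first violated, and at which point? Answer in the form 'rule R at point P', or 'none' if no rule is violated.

Zone of each point (C = within 1σ̂, B = 1σ̂–2σ̂, A = 2σ̂–3σ̂, * = beyond 3σ̂; sign = side of CL): 1:-C, 2:-C, 3:-B, 4:-C, 5:+C, 6:+B, 7:-C, 8:-C, 9:-C, 10:-*, 11:+C, 12:+C, 13:+C
Rule 1 (one point beyond the 3σ limits) is satisfied at point 10.

rule 1 at point 10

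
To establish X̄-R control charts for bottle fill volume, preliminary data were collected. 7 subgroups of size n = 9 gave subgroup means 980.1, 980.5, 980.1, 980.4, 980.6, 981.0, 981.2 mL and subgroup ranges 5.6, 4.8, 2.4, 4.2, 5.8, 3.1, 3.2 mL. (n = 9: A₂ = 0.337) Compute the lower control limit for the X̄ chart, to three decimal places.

979.156

X̄̄ = (980.1 + 980.5 + 980.1 + 980.4 + 980.6 + 981.0 + 981.2) / 7 = 6863.9000 / 7 = 980.5571
R̄ = (5.6 + 4.8 + 2.4 + 4.2 + 5.8 + 3.1 + 3.2) / 7 = 29.1000 / 7 = 4.1571
LCL = X̄̄ − A₂·R̄ = 980.5571 − 0.337 × 4.1571 = 979.1562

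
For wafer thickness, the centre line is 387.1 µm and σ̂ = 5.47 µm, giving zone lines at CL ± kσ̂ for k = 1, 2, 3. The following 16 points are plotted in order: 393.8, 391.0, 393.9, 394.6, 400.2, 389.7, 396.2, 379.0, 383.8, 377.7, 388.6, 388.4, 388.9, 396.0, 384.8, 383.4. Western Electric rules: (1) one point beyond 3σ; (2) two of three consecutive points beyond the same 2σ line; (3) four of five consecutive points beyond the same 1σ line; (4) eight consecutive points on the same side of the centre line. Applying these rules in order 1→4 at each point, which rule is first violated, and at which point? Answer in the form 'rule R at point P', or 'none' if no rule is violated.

rule 3 at point 5

Zone of each point (C = within 1σ̂, B = 1σ̂–2σ̂, A = 2σ̂–3σ̂, * = beyond 3σ̂; sign = side of CL): 1:+B, 2:+C, 3:+B, 4:+B, 5:+A, 6:+C, 7:+B, 8:-B, 9:-C, 10:-B, 11:+C, 12:+C, 13:+C, 14:+B, 15:-C, 16:-C
Rule 3 (four of five consecutive points beyond the same 1σ limit) is satisfied at point 5.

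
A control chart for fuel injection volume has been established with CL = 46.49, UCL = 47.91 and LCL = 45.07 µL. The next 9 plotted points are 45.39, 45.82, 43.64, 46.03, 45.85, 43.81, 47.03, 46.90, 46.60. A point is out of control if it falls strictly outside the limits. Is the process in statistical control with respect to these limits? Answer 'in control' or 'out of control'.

out of control

Compare each point to [45.07, 47.91]: sample 3 = 43.64 < LCL; sample 6 = 43.81 < LCL.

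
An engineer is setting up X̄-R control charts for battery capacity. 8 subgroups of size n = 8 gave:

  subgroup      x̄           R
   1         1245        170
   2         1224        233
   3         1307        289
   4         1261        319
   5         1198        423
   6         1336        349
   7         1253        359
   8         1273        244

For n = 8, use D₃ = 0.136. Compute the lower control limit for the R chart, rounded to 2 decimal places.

40.56

R̄ = (170 + 233 + 289 + 319 + 423 + 349 + 359 + 244) / 8 = 2386.0000 / 8 = 298.2500
LCL_R = D₃·R̄ = 0.136 × 298.2500 = 40.5620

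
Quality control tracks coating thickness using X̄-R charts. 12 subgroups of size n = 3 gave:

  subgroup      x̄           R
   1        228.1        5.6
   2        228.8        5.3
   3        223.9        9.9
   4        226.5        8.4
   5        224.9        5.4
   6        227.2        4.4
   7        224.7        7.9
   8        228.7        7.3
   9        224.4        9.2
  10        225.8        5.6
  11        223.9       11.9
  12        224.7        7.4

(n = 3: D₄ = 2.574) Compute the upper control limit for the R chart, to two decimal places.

18.94

R̄ = (5.6 + 5.3 + 9.9 + 8.4 + 5.4 + 4.4 + 7.9 + 7.3 + 9.2 + 5.6 + 11.9 + 7.4) / 12 = 88.3000 / 12 = 7.3583
UCL_R = D₄·R̄ = 2.574 × 7.3583 = 18.9403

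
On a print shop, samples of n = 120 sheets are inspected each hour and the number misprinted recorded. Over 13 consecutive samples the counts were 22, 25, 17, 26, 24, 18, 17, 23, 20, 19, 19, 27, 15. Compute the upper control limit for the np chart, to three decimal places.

p̄ = Σdᵢ / (k·n) = 272 / (13 × 120) = 0.17436
UCL = np̄ + 3·√(np̄(1−p̄)) = 20.9231 + 3 × √(20.9231×0.82564) = 20.9231 + 3 × 4.1563 = 33.3920

33.392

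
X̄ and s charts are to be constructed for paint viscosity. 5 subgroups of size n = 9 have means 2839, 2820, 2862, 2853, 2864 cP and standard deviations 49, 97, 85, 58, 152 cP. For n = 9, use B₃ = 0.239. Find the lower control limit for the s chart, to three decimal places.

s̄ = (49 + 97 + 85 + 58 + 152) / 5 = 88.2000
LCL_s = B₃·s̄ = 0.239 × 88.2000 = 21.0798

21.080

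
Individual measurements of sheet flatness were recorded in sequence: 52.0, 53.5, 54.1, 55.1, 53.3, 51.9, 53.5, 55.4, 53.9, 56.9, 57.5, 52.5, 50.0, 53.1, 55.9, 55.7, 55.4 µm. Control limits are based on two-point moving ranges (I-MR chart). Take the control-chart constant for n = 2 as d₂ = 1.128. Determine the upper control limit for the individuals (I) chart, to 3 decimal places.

58.887

X̄ = (52.0 + 53.5 + 54.1 + 55.1 + 53.3 + 51.9 + 53.5 + 55.4 + 53.9 + 56.9 + 57.5 + 52.5 + 50.0 + 53.1 + 55.9 + 55.7 + 55.4) / 17 = 54.1000
Moving ranges: 1.5, 0.6, 1.0, 1.8, 1.4, 1.6, 1.9, 1.5, 3.0, 0.6, 5.0, 2.5, 3.1, 2.8, 0.2, 0.3; M̄R̄ = 28.8000 / 16 = 1.8000
UCL = X̄ + 3·M̄R̄/d₂ = 54.1000 + 3 × 1.8000 / 1.128 = 58.8872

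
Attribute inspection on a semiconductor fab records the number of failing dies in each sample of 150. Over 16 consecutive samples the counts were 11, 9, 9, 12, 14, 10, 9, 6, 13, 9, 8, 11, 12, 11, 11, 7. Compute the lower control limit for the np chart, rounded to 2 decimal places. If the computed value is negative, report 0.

0.91

p̄ = Σdᵢ / (k·n) = 162 / (16 × 150) = 0.06750
LCL = np̄ − 3·√(np̄(1−p̄)) = 10.1250 − 3 × 3.0727 = 0.9069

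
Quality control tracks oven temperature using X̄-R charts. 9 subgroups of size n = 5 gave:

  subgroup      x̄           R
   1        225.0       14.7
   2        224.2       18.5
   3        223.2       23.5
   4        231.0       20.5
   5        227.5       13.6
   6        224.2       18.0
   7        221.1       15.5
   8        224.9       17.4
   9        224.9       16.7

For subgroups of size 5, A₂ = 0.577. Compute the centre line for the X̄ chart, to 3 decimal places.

225.111

X̄̄ = (225.0 + 224.2 + 223.2 + 231.0 + 227.5 + 224.2 + 221.1 + 224.9 + 224.9) / 9 = 2026.0000 / 9 = 225.1111
CL = X̄̄ = 225.1111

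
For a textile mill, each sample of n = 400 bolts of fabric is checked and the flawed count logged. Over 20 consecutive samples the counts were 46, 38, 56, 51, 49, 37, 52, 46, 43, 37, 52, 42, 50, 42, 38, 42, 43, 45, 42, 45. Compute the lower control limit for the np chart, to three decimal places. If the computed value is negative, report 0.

25.878

p̄ = Σdᵢ / (k·n) = 896 / (20 × 400) = 0.11200
LCL = np̄ − 3·√(np̄(1−p̄)) = 44.8000 − 3 × 6.3073 = 25.8780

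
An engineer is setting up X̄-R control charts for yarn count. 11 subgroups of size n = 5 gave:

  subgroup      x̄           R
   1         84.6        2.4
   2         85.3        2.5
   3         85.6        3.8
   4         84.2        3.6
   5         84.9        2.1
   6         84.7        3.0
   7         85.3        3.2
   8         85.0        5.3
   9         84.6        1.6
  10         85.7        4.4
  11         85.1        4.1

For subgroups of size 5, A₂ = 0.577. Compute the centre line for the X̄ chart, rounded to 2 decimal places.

85.00

X̄̄ = (84.6 + 85.3 + 85.6 + 84.2 + 84.9 + 84.7 + 85.3 + 85.0 + 84.6 + 85.7 + 85.1) / 11 = 935.0000 / 11 = 85.0000
CL = X̄̄ = 85.0000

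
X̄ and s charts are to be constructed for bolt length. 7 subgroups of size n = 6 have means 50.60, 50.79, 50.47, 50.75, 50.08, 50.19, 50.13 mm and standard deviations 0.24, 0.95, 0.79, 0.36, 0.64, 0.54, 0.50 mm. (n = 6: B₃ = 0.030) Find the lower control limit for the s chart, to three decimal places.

s̄ = (0.24 + 0.95 + 0.79 + 0.36 + 0.64 + 0.54 + 0.50) / 7 = 0.5743
LCL_s = B₃·s̄ = 0.030 × 0.5743 = 0.0172

0.017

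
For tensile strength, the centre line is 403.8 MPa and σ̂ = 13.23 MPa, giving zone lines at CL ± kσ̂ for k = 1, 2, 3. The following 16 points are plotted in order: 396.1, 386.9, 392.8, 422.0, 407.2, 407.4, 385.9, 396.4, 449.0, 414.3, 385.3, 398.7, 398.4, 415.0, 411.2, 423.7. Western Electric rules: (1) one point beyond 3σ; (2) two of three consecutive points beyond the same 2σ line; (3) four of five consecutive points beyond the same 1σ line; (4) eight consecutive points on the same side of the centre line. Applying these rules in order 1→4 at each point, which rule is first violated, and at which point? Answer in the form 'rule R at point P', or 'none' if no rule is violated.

rule 1 at point 9

Zone of each point (C = within 1σ̂, B = 1σ̂–2σ̂, A = 2σ̂–3σ̂, * = beyond 3σ̂; sign = side of CL): 1:-C, 2:-B, 3:-C, 4:+B, 5:+C, 6:+C, 7:-B, 8:-C, 9:+*, 10:+C, 11:-B, 12:-C, 13:-C, 14:+C, 15:+C, 16:+B
Rule 1 (one point beyond the 3σ limits) is satisfied at point 9.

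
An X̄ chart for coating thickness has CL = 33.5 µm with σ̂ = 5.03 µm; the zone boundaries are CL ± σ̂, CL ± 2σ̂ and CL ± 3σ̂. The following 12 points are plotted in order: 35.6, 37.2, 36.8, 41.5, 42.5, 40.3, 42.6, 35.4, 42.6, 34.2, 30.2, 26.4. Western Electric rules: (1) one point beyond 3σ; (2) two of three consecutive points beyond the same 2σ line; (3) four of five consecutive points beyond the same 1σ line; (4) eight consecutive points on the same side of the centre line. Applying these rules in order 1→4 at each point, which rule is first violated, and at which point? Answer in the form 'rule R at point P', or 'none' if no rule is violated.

Zone of each point (C = within 1σ̂, B = 1σ̂–2σ̂, A = 2σ̂–3σ̂, * = beyond 3σ̂; sign = side of CL): 1:+C, 2:+C, 3:+C, 4:+B, 5:+B, 6:+B, 7:+B, 8:+C, 9:+B, 10:+C, 11:-C, 12:-B
Rule 3 (four of five consecutive points beyond the same 1σ limit) is satisfied at point 7.

rule 3 at point 7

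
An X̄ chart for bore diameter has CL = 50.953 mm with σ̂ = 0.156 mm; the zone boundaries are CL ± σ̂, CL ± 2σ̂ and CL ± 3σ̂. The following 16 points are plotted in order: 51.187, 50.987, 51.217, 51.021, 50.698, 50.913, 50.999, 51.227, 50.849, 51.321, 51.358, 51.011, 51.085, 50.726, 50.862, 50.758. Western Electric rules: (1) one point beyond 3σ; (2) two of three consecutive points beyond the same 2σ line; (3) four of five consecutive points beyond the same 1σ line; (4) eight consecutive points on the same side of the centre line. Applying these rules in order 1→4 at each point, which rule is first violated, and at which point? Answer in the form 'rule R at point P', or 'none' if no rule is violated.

rule 2 at point 11

Zone of each point (C = within 1σ̂, B = 1σ̂–2σ̂, A = 2σ̂–3σ̂, * = beyond 3σ̂; sign = side of CL): 1:+B, 2:+C, 3:+B, 4:+C, 5:-B, 6:-C, 7:+C, 8:+B, 9:-C, 10:+A, 11:+A, 12:+C, 13:+C, 14:-B, 15:-C, 16:-B
Rule 2 (two of three consecutive points beyond the same 2σ limit) is satisfied at point 11.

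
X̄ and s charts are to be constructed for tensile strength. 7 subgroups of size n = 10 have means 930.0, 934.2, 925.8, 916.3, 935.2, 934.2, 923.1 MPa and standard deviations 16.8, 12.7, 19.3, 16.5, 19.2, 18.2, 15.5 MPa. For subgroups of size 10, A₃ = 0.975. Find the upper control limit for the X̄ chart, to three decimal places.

944.864

X̄̄ = (930.0 + 934.2 + 925.8 + 916.3 + 935.2 + 934.2 + 923.1) / 7 = 928.4000
s̄ = (16.8 + 12.7 + 19.3 + 16.5 + 19.2 + 18.2 + 15.5) / 7 = 16.8857
UCL = X̄̄ + A₃·s̄ = 928.4000 + 0.975 × 16.8857 = 944.8636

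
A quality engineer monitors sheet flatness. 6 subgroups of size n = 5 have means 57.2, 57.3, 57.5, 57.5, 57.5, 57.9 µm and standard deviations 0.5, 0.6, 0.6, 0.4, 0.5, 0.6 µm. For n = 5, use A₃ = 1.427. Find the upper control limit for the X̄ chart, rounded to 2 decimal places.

58.24

X̄̄ = (57.2 + 57.3 + 57.5 + 57.5 + 57.5 + 57.9) / 6 = 57.4833
s̄ = (0.5 + 0.6 + 0.6 + 0.4 + 0.5 + 0.6) / 6 = 0.5333
UCL = X̄̄ + A₃·s̄ = 57.4833 + 1.427 × 0.5333 = 58.2444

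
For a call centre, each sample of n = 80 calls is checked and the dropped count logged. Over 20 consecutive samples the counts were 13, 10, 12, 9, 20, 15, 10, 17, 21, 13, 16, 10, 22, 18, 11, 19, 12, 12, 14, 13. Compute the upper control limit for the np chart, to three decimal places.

p̄ = Σdᵢ / (k·n) = 287 / (20 × 80) = 0.17938
UCL = np̄ + 3·√(np̄(1−p̄)) = 14.3500 + 3 × √(14.3500×0.82062) = 14.3500 + 3 × 3.4316 = 24.6448

24.645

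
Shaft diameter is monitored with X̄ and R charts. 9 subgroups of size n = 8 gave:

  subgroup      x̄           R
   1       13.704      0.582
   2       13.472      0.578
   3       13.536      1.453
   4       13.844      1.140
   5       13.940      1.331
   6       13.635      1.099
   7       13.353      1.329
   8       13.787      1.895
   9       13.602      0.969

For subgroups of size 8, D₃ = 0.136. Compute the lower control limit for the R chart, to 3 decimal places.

R̄ = (0.582 + 0.578 + 1.453 + 1.140 + 1.331 + 1.099 + 1.329 + 1.895 + 0.969) / 9 = 10.3760 / 9 = 1.1529
LCL_R = D₃·R̄ = 0.136 × 1.1529 = 0.1568

0.157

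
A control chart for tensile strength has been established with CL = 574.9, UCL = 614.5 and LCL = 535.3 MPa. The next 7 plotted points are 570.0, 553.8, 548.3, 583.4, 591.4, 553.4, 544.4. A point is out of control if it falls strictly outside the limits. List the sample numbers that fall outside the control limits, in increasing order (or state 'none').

none

All 7 points lie within [535.3, 614.5].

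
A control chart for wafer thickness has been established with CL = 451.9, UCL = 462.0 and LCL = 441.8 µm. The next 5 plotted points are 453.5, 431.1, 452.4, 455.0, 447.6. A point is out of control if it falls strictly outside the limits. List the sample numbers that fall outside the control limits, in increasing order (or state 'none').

2

Compare each point to [441.8, 462.0]: sample 2 = 431.1 < LCL.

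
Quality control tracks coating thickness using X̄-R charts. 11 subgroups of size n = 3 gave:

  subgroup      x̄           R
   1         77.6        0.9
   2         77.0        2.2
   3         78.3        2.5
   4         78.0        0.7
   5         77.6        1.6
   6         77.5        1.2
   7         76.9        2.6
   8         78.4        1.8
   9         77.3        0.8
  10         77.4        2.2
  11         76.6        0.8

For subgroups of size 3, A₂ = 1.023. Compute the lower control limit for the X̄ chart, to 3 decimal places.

X̄̄ = (77.6 + 77.0 + 78.3 + 78.0 + 77.6 + 77.5 + 76.9 + 78.4 + 77.3 + 77.4 + 76.6) / 11 = 852.6000 / 11 = 77.5091
R̄ = (0.9 + 2.2 + 2.5 + 0.7 + 1.6 + 1.2 + 2.6 + 1.8 + 0.8 + 2.2 + 0.8) / 11 = 17.3000 / 11 = 1.5727
LCL = X̄̄ − A₂·R̄ = 77.5091 − 1.023 × 1.5727 = 75.9002

75.900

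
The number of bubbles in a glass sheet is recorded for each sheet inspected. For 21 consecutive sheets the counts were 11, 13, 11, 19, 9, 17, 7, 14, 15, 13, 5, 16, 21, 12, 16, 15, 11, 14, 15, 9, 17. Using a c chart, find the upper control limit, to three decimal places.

c̄ = (11 + 13 + 11 + 19 + 9 + 17 + 7 + 14 + 15 + 13 + 5 + 16 + 21 + 12 + 16 + 15 + 11 + 14 + 15 + 9 + 17) / 21 = 280 / 21 = 13.3333
UCL = c̄ + 3√c̄ = 13.3333 + 3 × √13.3333 = 13.3333 + 3 × 3.6515 = 24.2878

24.288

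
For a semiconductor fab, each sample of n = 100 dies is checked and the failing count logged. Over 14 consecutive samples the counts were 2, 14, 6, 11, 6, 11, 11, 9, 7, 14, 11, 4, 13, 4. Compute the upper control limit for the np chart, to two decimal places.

p̄ = Σdᵢ / (k·n) = 123 / (14 × 100) = 0.08786
UCL = np̄ + 3·√(np̄(1−p̄)) = 8.7857 + 3 × √(8.7857×0.91214) = 8.7857 + 3 × 2.8309 = 17.2783

17.28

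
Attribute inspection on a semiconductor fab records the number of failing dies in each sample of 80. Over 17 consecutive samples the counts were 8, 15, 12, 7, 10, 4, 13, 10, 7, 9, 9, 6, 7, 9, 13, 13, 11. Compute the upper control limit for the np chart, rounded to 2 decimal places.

p̄ = Σdᵢ / (k·n) = 163 / (17 × 80) = 0.11985
UCL = np̄ + 3·√(np̄(1−p̄)) = 9.5882 + 3 × √(9.5882×0.88015) = 9.5882 + 3 × 2.9050 = 18.3033

18.30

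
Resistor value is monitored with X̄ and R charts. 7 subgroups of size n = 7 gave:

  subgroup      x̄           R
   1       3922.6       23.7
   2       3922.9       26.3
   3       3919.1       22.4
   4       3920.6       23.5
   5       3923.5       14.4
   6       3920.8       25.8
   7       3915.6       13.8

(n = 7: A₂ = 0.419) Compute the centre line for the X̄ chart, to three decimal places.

3920.729

X̄̄ = (3922.6 + 3922.9 + 3919.1 + 3920.6 + 3923.5 + 3920.8 + 3915.6) / 7 = 27445.1000 / 7 = 3920.7286
CL = X̄̄ = 3920.7286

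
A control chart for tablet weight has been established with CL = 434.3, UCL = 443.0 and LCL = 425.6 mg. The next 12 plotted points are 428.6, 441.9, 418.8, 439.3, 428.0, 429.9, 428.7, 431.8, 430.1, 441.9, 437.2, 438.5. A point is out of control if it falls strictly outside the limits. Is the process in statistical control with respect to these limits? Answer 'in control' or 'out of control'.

out of control

Compare each point to [425.6, 443.0]: sample 3 = 418.8 < LCL.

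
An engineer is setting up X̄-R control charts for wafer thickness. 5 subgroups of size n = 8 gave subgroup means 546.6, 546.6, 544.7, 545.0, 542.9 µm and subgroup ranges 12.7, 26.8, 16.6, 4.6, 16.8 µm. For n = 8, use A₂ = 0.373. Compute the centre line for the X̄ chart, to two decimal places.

X̄̄ = (546.6 + 546.6 + 544.7 + 545.0 + 542.9) / 5 = 2725.8000 / 5 = 545.1600
CL = X̄̄ = 545.1600

545.16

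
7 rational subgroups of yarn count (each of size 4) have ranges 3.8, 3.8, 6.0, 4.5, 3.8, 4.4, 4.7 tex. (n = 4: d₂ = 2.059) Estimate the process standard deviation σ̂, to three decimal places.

R̄ = (3.8 + 3.8 + 6.0 + 4.5 + 3.8 + 4.4 + 4.7) / 7 = 4.4286
σ̂ = R̄ / d₂ = 4.4286 / 2.059 = 2.1508

2.151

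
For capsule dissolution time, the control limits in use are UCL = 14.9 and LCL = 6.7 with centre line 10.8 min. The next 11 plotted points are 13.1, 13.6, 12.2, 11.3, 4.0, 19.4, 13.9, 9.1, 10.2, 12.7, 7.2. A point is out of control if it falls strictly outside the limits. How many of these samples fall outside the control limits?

2

Compare each point to [6.7, 14.9]: sample 5 = 4.0 < LCL; sample 6 = 19.4 > UCL.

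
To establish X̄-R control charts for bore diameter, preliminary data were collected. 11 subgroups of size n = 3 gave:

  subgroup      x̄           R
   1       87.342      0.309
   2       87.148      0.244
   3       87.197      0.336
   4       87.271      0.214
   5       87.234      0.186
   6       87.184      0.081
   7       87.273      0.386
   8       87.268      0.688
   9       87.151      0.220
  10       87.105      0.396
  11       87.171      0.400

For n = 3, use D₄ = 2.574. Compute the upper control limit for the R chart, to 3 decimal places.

R̄ = (0.309 + 0.244 + 0.336 + 0.214 + 0.186 + 0.081 + 0.386 + 0.688 + 0.220 + 0.396 + 0.400) / 11 = 3.4600 / 11 = 0.3145
UCL_R = D₄·R̄ = 2.574 × 0.3145 = 0.8096

0.810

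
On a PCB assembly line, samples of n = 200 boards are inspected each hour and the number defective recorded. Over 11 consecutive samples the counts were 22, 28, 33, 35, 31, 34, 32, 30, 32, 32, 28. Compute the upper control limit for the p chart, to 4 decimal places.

0.2296

p̄ = Σdᵢ / (k·n) = 337 / (11 × 200) = 0.15318
UCL = p̄ + 3·√(p̄(1−p̄)/n) = 0.15318 + 3 × √(0.15318×0.84682/200) = 0.15318 + 3 × 0.02547 = 0.22958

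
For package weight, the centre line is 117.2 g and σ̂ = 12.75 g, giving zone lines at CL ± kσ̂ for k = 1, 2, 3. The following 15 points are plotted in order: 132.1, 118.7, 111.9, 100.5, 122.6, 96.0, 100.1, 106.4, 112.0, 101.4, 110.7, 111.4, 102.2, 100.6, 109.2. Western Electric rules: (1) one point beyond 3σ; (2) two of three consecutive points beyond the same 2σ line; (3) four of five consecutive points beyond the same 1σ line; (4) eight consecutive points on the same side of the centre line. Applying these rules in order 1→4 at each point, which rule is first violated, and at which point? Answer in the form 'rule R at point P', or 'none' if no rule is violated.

Zone of each point (C = within 1σ̂, B = 1σ̂–2σ̂, A = 2σ̂–3σ̂, * = beyond 3σ̂; sign = side of CL): 1:+B, 2:+C, 3:-C, 4:-B, 5:+C, 6:-B, 7:-B, 8:-C, 9:-C, 10:-B, 11:-C, 12:-C, 13:-B, 14:-B, 15:-C
Rule 4 (eight consecutive points on the same side of the centre line) is satisfied at point 13.

rule 4 at point 13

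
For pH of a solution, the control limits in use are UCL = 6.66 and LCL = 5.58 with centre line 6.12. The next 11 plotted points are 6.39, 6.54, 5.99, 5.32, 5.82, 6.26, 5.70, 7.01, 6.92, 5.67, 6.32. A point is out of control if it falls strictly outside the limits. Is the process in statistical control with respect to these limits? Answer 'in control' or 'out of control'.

out of control

Compare each point to [5.58, 6.66]: sample 4 = 5.32 < LCL; sample 8 = 7.01 > UCL; sample 9 = 6.92 > UCL.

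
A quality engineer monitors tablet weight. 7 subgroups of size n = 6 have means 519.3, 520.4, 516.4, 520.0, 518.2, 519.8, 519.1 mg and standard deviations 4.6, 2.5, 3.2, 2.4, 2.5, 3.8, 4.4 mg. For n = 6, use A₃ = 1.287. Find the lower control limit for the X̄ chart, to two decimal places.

X̄̄ = (519.3 + 520.4 + 516.4 + 520.0 + 518.2 + 519.8 + 519.1) / 7 = 519.0286
s̄ = (4.6 + 2.5 + 3.2 + 2.4 + 2.5 + 3.8 + 4.4) / 7 = 3.3429
LCL = X̄̄ − A₃·s̄ = 519.0286 − 1.287 × 3.3429 = 514.7263

514.73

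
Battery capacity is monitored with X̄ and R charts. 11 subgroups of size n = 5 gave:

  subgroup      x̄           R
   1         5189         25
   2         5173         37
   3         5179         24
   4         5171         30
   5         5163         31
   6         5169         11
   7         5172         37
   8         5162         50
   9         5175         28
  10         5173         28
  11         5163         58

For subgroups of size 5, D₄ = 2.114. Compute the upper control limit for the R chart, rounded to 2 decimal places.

68.99

R̄ = (25 + 37 + 24 + 30 + 31 + 11 + 37 + 50 + 28 + 28 + 58) / 11 = 359.0000 / 11 = 32.6364
UCL_R = D₄·R̄ = 2.114 × 32.6364 = 68.9933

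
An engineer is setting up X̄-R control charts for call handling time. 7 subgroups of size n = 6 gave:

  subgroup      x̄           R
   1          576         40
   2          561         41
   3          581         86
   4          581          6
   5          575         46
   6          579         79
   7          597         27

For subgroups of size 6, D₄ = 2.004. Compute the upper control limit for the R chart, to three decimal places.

93.043

R̄ = (40 + 41 + 86 + 6 + 46 + 79 + 27) / 7 = 325.0000 / 7 = 46.4286
UCL_R = D₄·R̄ = 2.004 × 46.4286 = 93.0429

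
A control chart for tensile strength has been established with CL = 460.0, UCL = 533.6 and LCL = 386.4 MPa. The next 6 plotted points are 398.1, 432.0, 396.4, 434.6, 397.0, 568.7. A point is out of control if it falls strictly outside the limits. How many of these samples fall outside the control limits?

1

Compare each point to [386.4, 533.6]: sample 6 = 568.7 > UCL.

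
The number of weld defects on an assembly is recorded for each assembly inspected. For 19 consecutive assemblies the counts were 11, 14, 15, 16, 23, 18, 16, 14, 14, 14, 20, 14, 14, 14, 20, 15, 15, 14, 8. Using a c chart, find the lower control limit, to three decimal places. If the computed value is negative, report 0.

3.510

c̄ = (11 + 14 + 15 + 16 + 23 + 18 + 16 + 14 + 14 + 14 + 20 + 14 + 14 + 14 + 20 + 15 + 15 + 14 + 8) / 19 = 289 / 19 = 15.2105
LCL = c̄ − 3√c̄ = 15.2105 − 3 × 3.9001 = 3.5103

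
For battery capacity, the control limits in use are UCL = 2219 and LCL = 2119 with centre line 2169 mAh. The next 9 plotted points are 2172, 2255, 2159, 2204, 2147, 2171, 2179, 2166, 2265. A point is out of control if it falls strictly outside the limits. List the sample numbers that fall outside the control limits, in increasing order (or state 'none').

Compare each point to [2119, 2219]: sample 2 = 2255 > UCL; sample 9 = 2265 > UCL.

2, 9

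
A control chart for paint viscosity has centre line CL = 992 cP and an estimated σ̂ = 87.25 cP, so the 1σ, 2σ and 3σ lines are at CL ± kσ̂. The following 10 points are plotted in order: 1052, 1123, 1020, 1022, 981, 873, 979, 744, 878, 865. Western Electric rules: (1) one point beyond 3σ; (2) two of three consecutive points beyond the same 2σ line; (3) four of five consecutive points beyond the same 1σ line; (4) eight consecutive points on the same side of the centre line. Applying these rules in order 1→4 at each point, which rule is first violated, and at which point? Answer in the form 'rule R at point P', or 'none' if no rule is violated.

Zone of each point (C = within 1σ̂, B = 1σ̂–2σ̂, A = 2σ̂–3σ̂, * = beyond 3σ̂; sign = side of CL): 1:+C, 2:+B, 3:+C, 4:+C, 5:-C, 6:-B, 7:-C, 8:-A, 9:-B, 10:-B
Rule 3 (four of five consecutive points beyond the same 1σ limit) is satisfied at point 10.

rule 3 at point 10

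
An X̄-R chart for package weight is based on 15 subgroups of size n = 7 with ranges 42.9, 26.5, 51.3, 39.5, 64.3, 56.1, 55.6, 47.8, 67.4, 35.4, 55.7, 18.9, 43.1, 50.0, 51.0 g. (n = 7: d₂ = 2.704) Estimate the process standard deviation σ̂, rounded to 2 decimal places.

R̄ = (42.9 + 26.5 + 51.3 + 39.5 + 64.3 + 56.1 + 55.6 + 47.8 + 67.4 + 35.4 + 55.7 + 18.9 + 43.1 + 50.0 + 51.0) / 15 = 47.0333
σ̂ = R̄ / d₂ = 47.0333 / 2.704 = 17.3940

17.39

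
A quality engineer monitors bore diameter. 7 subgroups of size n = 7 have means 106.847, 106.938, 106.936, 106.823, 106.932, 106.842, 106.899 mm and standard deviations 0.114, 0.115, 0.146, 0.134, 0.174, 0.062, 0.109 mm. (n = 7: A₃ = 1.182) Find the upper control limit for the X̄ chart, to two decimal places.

X̄̄ = (106.847 + 106.938 + 106.936 + 106.823 + 106.932 + 106.842 + 106.899) / 7 = 106.8881
s̄ = (0.114 + 0.115 + 0.146 + 0.134 + 0.174 + 0.062 + 0.109) / 7 = 0.1220
UCL = X̄̄ + A₃·s̄ = 106.8881 + 1.182 × 0.1220 = 107.0323

107.03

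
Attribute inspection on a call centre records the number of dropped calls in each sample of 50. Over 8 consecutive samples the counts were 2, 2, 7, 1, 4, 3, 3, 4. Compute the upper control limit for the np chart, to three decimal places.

p̄ = Σdᵢ / (k·n) = 26 / (8 × 50) = 0.06500
UCL = np̄ + 3·√(np̄(1−p̄)) = 3.2500 + 3 × √(3.2500×0.93500) = 3.2500 + 3 × 1.7432 = 8.4796

8.480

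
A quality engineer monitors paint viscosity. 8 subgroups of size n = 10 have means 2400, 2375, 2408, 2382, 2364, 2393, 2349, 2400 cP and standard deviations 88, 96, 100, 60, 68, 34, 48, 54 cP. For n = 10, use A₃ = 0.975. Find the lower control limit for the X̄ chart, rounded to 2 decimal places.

X̄̄ = (2400 + 2375 + 2408 + 2382 + 2364 + 2393 + 2349 + 2400) / 8 = 2383.8750
s̄ = (88 + 96 + 100 + 60 + 68 + 34 + 48 + 54) / 8 = 68.5000
LCL = X̄̄ − A₃·s̄ = 2383.8750 − 0.975 × 68.5000 = 2317.0875

2317.09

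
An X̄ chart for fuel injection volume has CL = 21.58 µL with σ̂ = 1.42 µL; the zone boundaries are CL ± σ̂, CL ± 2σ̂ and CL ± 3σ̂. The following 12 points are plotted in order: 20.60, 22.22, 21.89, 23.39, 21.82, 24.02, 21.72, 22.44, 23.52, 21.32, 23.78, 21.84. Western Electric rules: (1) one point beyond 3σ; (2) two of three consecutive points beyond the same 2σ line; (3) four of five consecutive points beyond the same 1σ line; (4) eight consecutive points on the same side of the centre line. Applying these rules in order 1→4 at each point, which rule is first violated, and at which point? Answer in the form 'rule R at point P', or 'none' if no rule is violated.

rule 4 at point 9

Zone of each point (C = within 1σ̂, B = 1σ̂–2σ̂, A = 2σ̂–3σ̂, * = beyond 3σ̂; sign = side of CL): 1:-C, 2:+C, 3:+C, 4:+B, 5:+C, 6:+B, 7:+C, 8:+C, 9:+B, 10:-C, 11:+B, 12:+C
Rule 4 (eight consecutive points on the same side of the centre line) is satisfied at point 9.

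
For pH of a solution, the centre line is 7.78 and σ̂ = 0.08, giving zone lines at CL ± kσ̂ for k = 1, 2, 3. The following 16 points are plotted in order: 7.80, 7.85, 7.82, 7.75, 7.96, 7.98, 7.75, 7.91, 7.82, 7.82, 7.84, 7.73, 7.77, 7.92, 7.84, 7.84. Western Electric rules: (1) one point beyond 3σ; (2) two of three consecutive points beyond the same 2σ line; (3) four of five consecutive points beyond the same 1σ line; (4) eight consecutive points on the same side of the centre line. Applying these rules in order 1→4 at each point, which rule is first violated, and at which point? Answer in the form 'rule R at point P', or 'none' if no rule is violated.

rule 2 at point 6

Zone of each point (C = within 1σ̂, B = 1σ̂–2σ̂, A = 2σ̂–3σ̂, * = beyond 3σ̂; sign = side of CL): 1:+C, 2:+C, 3:+C, 4:-C, 5:+A, 6:+A, 7:-C, 8:+B, 9:+C, 10:+C, 11:+C, 12:-C, 13:-C, 14:+B, 15:+C, 16:+C
Rule 2 (two of three consecutive points beyond the same 2σ limit) is satisfied at point 6.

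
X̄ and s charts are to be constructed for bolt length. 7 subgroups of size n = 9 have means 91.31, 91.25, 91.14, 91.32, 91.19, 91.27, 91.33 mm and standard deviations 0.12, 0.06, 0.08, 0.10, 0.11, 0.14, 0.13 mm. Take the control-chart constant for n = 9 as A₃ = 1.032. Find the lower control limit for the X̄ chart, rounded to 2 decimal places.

X̄̄ = (91.31 + 91.25 + 91.14 + 91.32 + 91.19 + 91.27 + 91.33) / 7 = 91.2586
s̄ = (0.12 + 0.06 + 0.08 + 0.10 + 0.11 + 0.14 + 0.13) / 7 = 0.1057
LCL = X̄̄ − A₃·s̄ = 91.2586 − 1.032 × 0.1057 = 91.1495

91.15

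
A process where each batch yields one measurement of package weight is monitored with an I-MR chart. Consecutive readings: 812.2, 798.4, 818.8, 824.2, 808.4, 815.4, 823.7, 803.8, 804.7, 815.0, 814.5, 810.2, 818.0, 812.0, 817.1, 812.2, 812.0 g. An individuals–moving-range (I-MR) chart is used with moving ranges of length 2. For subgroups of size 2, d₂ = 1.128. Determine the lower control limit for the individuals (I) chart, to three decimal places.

X̄ = (812.2 + 798.4 + 818.8 + 824.2 + 808.4 + 815.4 + 823.7 + 803.8 + 804.7 + 815.0 + 814.5 + 810.2 + 818.0 + 812.0 + 817.1 + 812.2 + 812.0) / 17 = 812.9765
Moving ranges: 13.8, 20.4, 5.4, 15.8, 7.0, 8.3, 19.9, 0.9, 10.3, 0.5, 4.3, 7.8, 6.0, 5.1, 4.9, 0.2; M̄R̄ = 130.6000 / 16 = 8.1625
LCL = X̄ − 3·M̄R̄/d₂ = 812.9765 − 3 × 8.1625 / 1.128 = 791.2677

791.268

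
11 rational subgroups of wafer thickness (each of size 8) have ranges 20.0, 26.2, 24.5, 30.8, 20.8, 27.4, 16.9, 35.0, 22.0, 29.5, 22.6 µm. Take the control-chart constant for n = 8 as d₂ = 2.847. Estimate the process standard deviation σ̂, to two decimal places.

R̄ = (20.0 + 26.2 + 24.5 + 30.8 + 20.8 + 27.4 + 16.9 + 35.0 + 22.0 + 29.5 + 22.6) / 11 = 25.0636
σ̂ = R̄ / d₂ = 25.0636 / 2.847 = 8.8035

8.80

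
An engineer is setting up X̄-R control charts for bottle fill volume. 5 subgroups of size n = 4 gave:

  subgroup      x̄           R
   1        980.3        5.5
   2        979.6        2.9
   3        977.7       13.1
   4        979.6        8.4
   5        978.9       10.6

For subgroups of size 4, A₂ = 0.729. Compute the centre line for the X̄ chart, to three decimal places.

979.220

X̄̄ = (980.3 + 979.6 + 977.7 + 979.6 + 978.9) / 5 = 4896.1000 / 5 = 979.2200
CL = X̄̄ = 979.2200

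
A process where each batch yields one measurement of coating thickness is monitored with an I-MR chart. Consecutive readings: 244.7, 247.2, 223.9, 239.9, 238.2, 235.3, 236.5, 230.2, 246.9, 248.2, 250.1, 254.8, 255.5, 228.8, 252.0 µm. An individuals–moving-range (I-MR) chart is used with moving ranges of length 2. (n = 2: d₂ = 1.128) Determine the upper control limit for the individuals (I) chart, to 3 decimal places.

X̄ = (244.7 + 247.2 + 223.9 + 239.9 + 238.2 + 235.3 + 236.5 + 230.2 + 246.9 + 248.2 + 250.1 + 254.8 + 255.5 + 228.8 + 252.0) / 15 = 242.1467
Moving ranges: 2.5, 23.3, 16.0, 1.7, 2.9, 1.2, 6.3, 16.7, 1.3, 1.9, 4.7, 0.7, 26.7, 23.2; M̄R̄ = 129.1000 / 14 = 9.2214
UCL = X̄ + 3·M̄R̄/d₂ = 242.1467 + 3 × 9.2214 / 1.128 = 266.6717

266.672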